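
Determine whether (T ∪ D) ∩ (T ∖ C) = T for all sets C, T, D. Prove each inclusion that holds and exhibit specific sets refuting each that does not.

Forward inclusion. Let x ∈ (T ∪ D) ∩ (T ∖ C). Then either x ∈ T and x ∉ C, D; or x ∈ T ∩ D and x ∉ C. In each case x ∈ T, so (T ∪ D) ∩ (T ∖ C) ⊆ T.

Reverse inclusion. This inclusion fails. Take C = {1}, T = {1}, D = ∅; then 1 ∈ T but 1 ∉ (T ∪ D) ∩ (T ∖ C).

(⊆) holds; (⊇) fails.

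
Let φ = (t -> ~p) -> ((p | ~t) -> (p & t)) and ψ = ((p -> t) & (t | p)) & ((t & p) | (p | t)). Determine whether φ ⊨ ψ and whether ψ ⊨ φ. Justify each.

Forward direction. Assume the antecedent. If t is true, the consequent reduces to true regardless of the other variables. If t is false, the antecedent cannot hold. Either way the consequent holds.

Converse. Assume the antecedent. If t is true, the consequent reduces to true regardless of the other variables. If t is false, the antecedent cannot hold. Either way the consequent holds.

Both implications hold.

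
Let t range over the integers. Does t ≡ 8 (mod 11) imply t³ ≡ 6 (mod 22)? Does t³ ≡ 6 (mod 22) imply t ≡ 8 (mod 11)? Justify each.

Only the converse holds.

(⇒) This fails: take t = 19. Then 19 ≡ 8 (mod 11), but 19³ = 6859 ≡ 17 (mod 22), not 6.

(⇐) Conversely, the residues r modulo 22 with r³ ≡ 6 (mod 22) are exactly {8}, and each is ≡ 8 (mod 11).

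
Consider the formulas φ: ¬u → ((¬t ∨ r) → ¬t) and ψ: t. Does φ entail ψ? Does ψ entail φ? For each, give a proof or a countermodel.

[⇒] This fails. Under r = F, u = F, t = F, the left side is true but the right side is false.

[⇐] This fails. Under r = T, u = F, t = T, the left side is false but the right side is true.

Neither direction holds.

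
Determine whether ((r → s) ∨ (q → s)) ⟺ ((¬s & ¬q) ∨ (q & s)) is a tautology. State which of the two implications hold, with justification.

Not equivalent: only (⇐) holds.

[⇐] Assume the antecedent. If s is true, (r → s) ∨ (q → s) reduces to true regardless of the other variables. If s is false, the antecedent forces (s = F, r = F, q = F) or (s = F, r = T, q = F), and (r → s) ∨ (q → s) holds there. Either way (r → s) ∨ (q → s) holds.

[⇒] This fails. Under s = T, r = F, q = F, the left side is true but the right side is false.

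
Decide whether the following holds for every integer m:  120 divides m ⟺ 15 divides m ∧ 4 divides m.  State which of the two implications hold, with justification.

(⇒) holds; (⇐) fails.

(⟹) If 120 ∣ m, write m = 120q. Since 120 = 8·15, m = 15·(8q), so 15 ∣ m; and since 120 = 30·4, m = 4·(30q), so 4 ∣ m.

(⟸) This fails: take m = 60. Both 15 ∣ 60 and 4 ∣ 60, yet 60 is not a multiple of 120 (since 60 = 0·120 + 60), so 120 ∤ 60.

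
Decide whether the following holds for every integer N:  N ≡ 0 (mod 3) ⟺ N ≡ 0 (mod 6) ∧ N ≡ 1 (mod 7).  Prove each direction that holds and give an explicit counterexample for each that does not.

[⇒] This fails: N = 0 gives 0 ≡ 0 (mod 3) but 0 ≡ 0 (mod 7), so the conjunction on the right does not hold.

[⇐] Conversely, if N ≡ 0 (mod 6) and N ≡ 1 (mod 7), then by the Chinese remainder theorem N ≡ 36 (mod 42). Since 36 ≡ 0 (mod 3) and 3 ∣ 42, we get N ≡ 0 (mod 3).

Not equivalent: only (⇐) holds.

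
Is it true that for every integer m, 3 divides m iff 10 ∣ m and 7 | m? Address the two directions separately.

Neither direction holds.

(⇒) This fails: take m = 3. Certainly 3 ∣ 3, but 10 ∤ 3.

(⇐) This fails: take m = 70. Both 10 ∣ 70 and 7 ∣ 70, yet 70 is not a multiple of 3 (since 70 = 23·3 + 1), so 3 ∤ 70.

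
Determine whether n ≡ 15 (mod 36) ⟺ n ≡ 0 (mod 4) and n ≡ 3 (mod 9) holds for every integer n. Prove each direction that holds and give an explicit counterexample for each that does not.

(⇒) This fails: n = 15 gives 15 ≡ 15 (mod 36) but 15 ≡ 3 (mod 4), so the conjunction on the right does not hold.

(⇐) This fails: n = 12 satisfies both congruences on the right (12 ≡ 0 mod 4 and 12 ≡ 3 mod 9) yet 12 ≡ 12 (mod 36), not 15.

Neither direction holds.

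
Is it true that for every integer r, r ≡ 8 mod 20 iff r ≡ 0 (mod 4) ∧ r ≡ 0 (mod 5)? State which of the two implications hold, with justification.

(→) This fails: r = 8 gives 8 ≡ 8 (mod 20) but 8 ≡ 3 (mod 5), so the conjunction on the right does not hold.

(←) This fails: r = 0 satisfies both congruences on the right (0 ≡ 0 mod 4 and 0 ≡ 0 mod 5) yet 0 ≡ 0 (mod 20), not 8.

Neither implication holds.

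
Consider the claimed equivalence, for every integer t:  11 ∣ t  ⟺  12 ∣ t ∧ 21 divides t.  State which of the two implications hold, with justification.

Neither implication holds.

Forward direction. This fails: take t = 11. Certainly 11 ∣ 11, but 12 ∤ 11.

Converse. This fails: take t = 84. Both 12 ∣ 84 and 21 ∣ 84, yet 84 is not a multiple of 11 (since 84 = 7·11 + 7), so 11 ∤ 84.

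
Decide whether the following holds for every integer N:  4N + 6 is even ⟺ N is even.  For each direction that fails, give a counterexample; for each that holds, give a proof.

Forward direction. This fails: take N = 3. Then 4N + 6 = 18, which is even, yet N = 3 is odd, not even.

Converse. Suppose N is even. Since 4 is even, 4N is even for every N, so 4N + 6 has the same parity as 6, which is even. Hence 4N + 6 is even.

Only the reverse direction holds.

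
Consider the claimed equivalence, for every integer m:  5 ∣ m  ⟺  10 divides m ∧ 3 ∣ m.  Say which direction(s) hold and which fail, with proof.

(⇒) fails; (⇐) holds.

(⇒) This fails: take m = 5. Certainly 5 ∣ 5, but 10 ∤ 5.

(⇐) Suppose 10 ∣ m and 3 ∣ m. Any common multiple of 10 and 3 is a multiple of their lcm; here gcd(10, 3) = 1, so lcm(10, 3) = 10·3 = 30, so 30 ∣ m. Since 5 ∣ 30, it follows that 5 ∣ m.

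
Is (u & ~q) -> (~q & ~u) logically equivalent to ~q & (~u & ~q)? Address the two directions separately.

Forward direction. This fails. Under q = T, u = F, the left side is true but the right side is false.

Converse. Assume the antecedent. If q is true, the antecedent cannot hold. If q is false, the antecedent forces (q = F, u = F), and (u & ~q) -> (~q & ~u) holds there. Either way (u & ~q) -> (~q & ~u) holds.

Only the converse holds.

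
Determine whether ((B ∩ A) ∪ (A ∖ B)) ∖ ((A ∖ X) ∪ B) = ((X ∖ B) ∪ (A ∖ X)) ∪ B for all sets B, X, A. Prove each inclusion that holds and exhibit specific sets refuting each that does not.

The sets are not equal: only the forward inclusion holds.

Forward inclusion. Let x ∈ ((B ∩ A) ∪ (A ∖ B)) ∖ ((A ∖ X) ∪ B). Then x ∈ X ∩ A and x ∉ B, from which x ∈ ((X ∖ B) ∪ (A ∖ X)) ∪ B.

Reverse inclusion. This inclusion fails. Take B = {1}, X = ∅, A = ∅; then 1 ∈ ((X ∖ B) ∪ (A ∖ X)) ∪ B but 1 ∉ ((B ∩ A) ∪ (A ∖ B)) ∖ ((A ∖ X) ∪ B).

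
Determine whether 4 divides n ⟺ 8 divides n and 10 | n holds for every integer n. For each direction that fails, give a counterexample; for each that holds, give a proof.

(←) Suppose 8 ∣ n and 10 ∣ n. Any common multiple of 8 and 10 is a multiple of their lcm; here lcm(8, 10) = 8·10/gcd(8, 10) = 80/2 = 40, so 40 ∣ n. Since 4 ∣ 40, it follows that 4 ∣ n.

(→) This fails: take n = 4. Certainly 4 ∣ 4, but 8 ∤ 4.

The forward direction fails; the converse holds.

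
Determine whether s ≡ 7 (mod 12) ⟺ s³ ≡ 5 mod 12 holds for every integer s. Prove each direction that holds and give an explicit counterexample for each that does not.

(⟹) This fails: take s = 7. Then 7 ≡ 7 (mod 12), but 7³ = 343 ≡ 7 (mod 12), not 5.

(⟸) This fails: take s = 5. Then 5³ = 125 ≡ 5 (mod 12), yet 5 ≡ 5 (mod 12), not 7.

Neither direction holds.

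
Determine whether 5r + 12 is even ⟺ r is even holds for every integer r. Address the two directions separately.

(→) Suppose 5r + 12 is even. Since 5 is odd, 5r and r have the same parity, so 5r + 12 ≡ r + 12 (mod 2). As 12 is even, 5r + 12 is even exactly when r is even. Thus r is even.

(←) Conversely, suppose r is even; write r = 2j. Then 5r + 12 = 5·(2j) + 12 = 2·5j + 12, which is even.

Both implications hold.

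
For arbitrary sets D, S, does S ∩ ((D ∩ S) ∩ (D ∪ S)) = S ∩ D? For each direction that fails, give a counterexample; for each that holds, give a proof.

Both inclusions hold.

(⟹) Let x ∈ S ∩ ((D ∩ S) ∩ (D ∪ S)). Then x ∈ D ∩ S, from which x ∈ S ∩ D.

(⟸) Let x ∈ S ∩ D. Then x ∈ D ∩ S, from which x ∈ S ∩ ((D ∩ S) ∩ (D ∪ S)).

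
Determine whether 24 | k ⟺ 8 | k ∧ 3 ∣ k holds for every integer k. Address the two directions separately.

(⇒) If 24 ∣ k, write k = 24q. Since 24 = 3·8, k = 8·(3q), so 8 ∣ k; and since 24 = 8·3, k = 3·(8q), so 3 ∣ k.

(⇐) Suppose 8 ∣ k and 3 ∣ k. Any common multiple of 8 and 3 is a multiple of their lcm; here gcd(8, 3) = 1, so lcm(8, 3) = 8·3 = 24, so 24 ∣ k.

Both implications hold.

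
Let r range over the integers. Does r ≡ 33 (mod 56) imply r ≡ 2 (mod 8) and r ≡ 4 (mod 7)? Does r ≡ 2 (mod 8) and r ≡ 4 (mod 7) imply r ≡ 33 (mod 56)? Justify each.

(⇒) fails and (⇐) fails.

(⟹) This fails: r = 33 gives 33 ≡ 33 (mod 56) but 33 ≡ 1 (mod 8), so the conjunction on the right does not hold.

(⟸) This fails: r = 18 satisfies both congruences on the right (18 ≡ 2 mod 8 and 18 ≡ 4 mod 7) yet 18 ≡ 18 (mod 56), not 33.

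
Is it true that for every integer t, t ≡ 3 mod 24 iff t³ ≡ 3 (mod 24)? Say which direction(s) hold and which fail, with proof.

The biconditional holds.

(⇐) Suppose t³ ≡ 3 (mod 24). The only residue r in {0, …, 23} with r³ ≡ 3 (mod 24) is r = 3, so t ≡ 3 (mod 24).

(⇒) Suppose t ≡ 3 mod 24. Write t = 24j + 3. Then (24j + 3)³ = 13824j³ + 5184j² + 648j + 27 = 24(576j³ + 216j² + 27j + 1) + 3, so t³ ≡ 3 (mod 24).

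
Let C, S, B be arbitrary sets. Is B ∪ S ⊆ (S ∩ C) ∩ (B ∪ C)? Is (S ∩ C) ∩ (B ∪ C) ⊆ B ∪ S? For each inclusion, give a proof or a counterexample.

Only the reverse inclusion holds.

Forward inclusion. This inclusion fails. Take C = ∅, S = {1}, B = ∅; then 1 ∈ B ∪ S but 1 ∉ (S ∩ C) ∩ (B ∪ C).

Reverse inclusion. Let x ∈ (S ∩ C) ∩ (B ∪ C). Then either x ∈ C ∩ S and x ∉ B; or x ∈ C ∩ S ∩ B. In each case x ∈ B ∪ S, so (S ∩ C) ∩ (B ∪ C) ⊆ B ∪ S.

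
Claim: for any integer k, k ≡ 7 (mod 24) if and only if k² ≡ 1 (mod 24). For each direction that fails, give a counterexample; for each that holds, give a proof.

(⟹) Suppose k ≡ 7 (mod 24). Write k = 24j + 7. Then (24j + 7)² = 576j² + 336j + 49 = 24(24j² + 14j + 2) + 1, so k² ≡ 1 (mod 24).

(⟸) This fails: take k = 1. Then 1² = 1 ≡ 1 (mod 24), yet 1 ≡ 1 (mod 24), not 7.

Only the forward direction holds.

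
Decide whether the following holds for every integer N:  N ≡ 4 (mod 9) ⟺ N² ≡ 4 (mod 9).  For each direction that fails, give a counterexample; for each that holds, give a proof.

Forward direction. This fails: take N = 4. Then 4 ≡ 4 (mod 9), but 4² = 16 ≡ 7 (mod 9), not 4.

Converse. This fails: take N = 2. Then 2² = 4 ≡ 4 (mod 9), yet 2 ≡ 2 (mod 9), not 4.

Neither direction holds.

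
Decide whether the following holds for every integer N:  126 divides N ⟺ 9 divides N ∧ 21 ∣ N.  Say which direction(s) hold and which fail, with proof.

Not equivalent: only (⇒) holds.

(⟹) If 126 ∣ N, write N = 126q. Since 126 = 14·9, N = 9·(14q), so 9 ∣ N; and since 126 = 6·21, N = 21·(6q), so 21 ∣ N.

(⟸) This fails: take N = 63. Both 9 ∣ 63 and 21 ∣ 63, yet 63 is not a multiple of 126 (since 63 = 0·126 + 63), so 126 ∤ 63.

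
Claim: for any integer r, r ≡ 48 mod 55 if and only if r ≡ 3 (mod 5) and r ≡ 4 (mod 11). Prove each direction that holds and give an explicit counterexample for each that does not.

Equivalent; both directions hold.

(⟹) Suppose r ≡ 48 (mod 55); write r = 55j + 48. Since 5 ∣ 55, reducing mod 5 gives r ≡ 48 ≡ 3 (mod 5); since 11 ∣ 55, reducing mod 11 gives r ≡ 48 ≡ 4 (mod 11).

(⟸) Conversely, if r ≡ 3 (mod 5) and r ≡ 4 (mod 11), then by the Chinese remainder theorem r ≡ 48 (mod 55). This is exactly r ≡ 48 (mod 55).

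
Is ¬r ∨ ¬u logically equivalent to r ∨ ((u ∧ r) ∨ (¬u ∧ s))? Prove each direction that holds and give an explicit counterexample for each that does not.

(⇒) fails and (⇐) fails.

(→) This fails. Under s = F, u = F, r = F, the left side is true but the right side is false.

(←) This fails. Under s = F, u = T, r = T, the left side is false but the right side is true.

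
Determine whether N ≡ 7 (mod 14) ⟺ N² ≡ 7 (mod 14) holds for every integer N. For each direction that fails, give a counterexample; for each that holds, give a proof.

Both directions hold.

[⇐] Suppose N² ≡ 7 (mod 14). The only residue r in {0, …, 13} with r² ≡ 7 (mod 14) is r = 7, so N ≡ 7 (mod 14).

[⇒] Suppose N ≡ 7 (mod 14). Write N = 14j + 7. Then (14j + 7)² = 196j² + 196j + 49 = 14(14j² + 14j + 3) + 7, so N² ≡ 7 (mod 14).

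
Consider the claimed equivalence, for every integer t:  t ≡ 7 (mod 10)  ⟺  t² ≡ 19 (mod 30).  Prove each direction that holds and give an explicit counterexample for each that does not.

Neither direction holds.

Forward direction. This fails: take t = 27. Then 27 ≡ 7 (mod 10), but 27² = 729 ≡ 9 (mod 30), not 19.

Converse. This fails: take t = 13. Then 13² = 169 ≡ 19 (mod 30), yet 13 ≡ 3 (mod 10), not 7.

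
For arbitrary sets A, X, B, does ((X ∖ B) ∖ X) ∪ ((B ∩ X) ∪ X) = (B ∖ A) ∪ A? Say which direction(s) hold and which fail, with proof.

(⊆) This inclusion fails. Take A = ∅, X = {1}, B = ∅; then 1 ∈ ((X ∖ B) ∖ X) ∪ ((B ∩ X) ∪ X) but 1 ∉ (B ∖ A) ∪ A.

(⊇) This inclusion fails. Take A = {1}, X = ∅, B = ∅; then 1 ∈ (B ∖ A) ∪ A but 1 ∉ ((X ∖ B) ∖ X) ∪ ((B ∩ X) ∪ X).

Neither inclusion holds.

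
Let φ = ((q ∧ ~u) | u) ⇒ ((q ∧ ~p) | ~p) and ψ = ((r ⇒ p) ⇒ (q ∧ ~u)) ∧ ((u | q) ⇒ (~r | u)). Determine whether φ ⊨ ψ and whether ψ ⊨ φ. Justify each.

Neither implication holds.

(→) This fails. Under p = F, q = F, u = F, r = F, the left side is true but the right side is false.

(←) This fails. Under p = T, q = T, u = F, r = F, the left side is false but the right side is true.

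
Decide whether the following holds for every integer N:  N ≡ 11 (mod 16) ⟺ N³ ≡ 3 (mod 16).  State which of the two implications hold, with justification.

[⇒] Suppose N ≡ 11 (mod 16). Write N = 16j + 11. Then (16j + 11)³ = 4096j³ + 8448j² + 5808j + 1331 = 16(256j³ + 528j² + 363j + 83) + 3, so N³ ≡ 3 (mod 16).

[⇐] Conversely, suppose N³ ≡ 3 (mod 16). The only residue r in {0, …, 15} with r³ ≡ 3 (mod 16) is r = 11, so N ≡ 11 (mod 16).

Both implications hold.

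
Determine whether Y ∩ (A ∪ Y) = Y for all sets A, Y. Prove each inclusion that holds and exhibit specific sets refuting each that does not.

(⊇) Let x ∈ Y. Then either x ∈ Y and x ∉ A; or x ∈ A ∩ Y. In each case x ∈ Y ∩ (A ∪ Y), so Y ⊆ Y ∩ (A ∪ Y).

(⊆) Let x ∈ Y ∩ (A ∪ Y). Then either x ∈ Y and x ∉ A; or x ∈ A ∩ Y. In each case x ∈ Y, so Y ∩ (A ∪ Y) ⊆ Y.

Both inclusions hold; the sets are equal.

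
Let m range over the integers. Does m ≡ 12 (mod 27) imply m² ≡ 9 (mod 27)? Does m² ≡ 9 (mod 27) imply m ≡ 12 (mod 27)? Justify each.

(⇒) Suppose m ≡ 12 (mod 27). Write m = 27j + 12. Then (27j + 12)² = 729j² + 648j + 144 = 27(27j² + 24j + 5) + 9, so m² ≡ 9 (mod 27).

(⇐) This fails: take m = 3. Then 3² = 9 ≡ 9 (mod 27), yet 3 ≡ 3 (mod 27), not 12.

Only the forward direction holds.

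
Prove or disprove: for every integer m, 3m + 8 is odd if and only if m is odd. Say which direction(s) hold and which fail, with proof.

Both directions hold.

(⇒) Suppose 3m + 8 is odd. Since 3 is odd, 3m and m have the same parity, so 3m + 8 ≡ m + 8 (mod 2). As 8 is even, 3m + 8 is odd exactly when m is odd. Thus m is odd.

(⇐) Conversely, suppose m is odd; write m = 2j + 1. Then 3m + 8 = 3·(2j + 1) + 8 = 2·3j + 11, which is odd.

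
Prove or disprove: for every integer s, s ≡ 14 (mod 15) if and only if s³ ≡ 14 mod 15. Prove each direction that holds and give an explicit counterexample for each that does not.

(⇒) Suppose s ≡ 14 (mod 15). Write s = 15j + 14. Then (15j + 14)³ = 3375j³ + 9450j² + 8820j + 2744 = 15(225j³ + 630j² + 588j + 182) + 14, so s³ ≡ 14 (mod 15).

(⇐) Conversely, suppose s³ ≡ 14 (mod 15). The only residue r in {0, …, 14} with r³ ≡ 14 (mod 15) is r = 14, so s ≡ 14 (mod 15).

The biconditional holds.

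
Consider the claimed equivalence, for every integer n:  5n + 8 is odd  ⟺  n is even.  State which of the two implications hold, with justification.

Forward direction. This fails: n = 3 gives 5n + 8 = 23, which is odd, but 3 is odd, not even.

Converse. This also fails: n = 2 is even, but 5n + 8 = 18 is even, not odd.

Both directions fail.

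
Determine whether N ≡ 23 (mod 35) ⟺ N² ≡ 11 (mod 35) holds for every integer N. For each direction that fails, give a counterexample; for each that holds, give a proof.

(→) This fails: take N = 23. Then 23 ≡ 23 (mod 35), but 23² = 529 ≡ 4 (mod 35), not 11.

(←) This fails: take N = 9. Then 9² = 81 ≡ 11 (mod 35), yet 9 ≡ 9 (mod 35), not 23.

(⇒) fails and (⇐) fails.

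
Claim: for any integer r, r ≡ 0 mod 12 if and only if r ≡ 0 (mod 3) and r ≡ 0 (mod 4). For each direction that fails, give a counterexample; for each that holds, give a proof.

[⇒] Suppose r ≡ 0 (mod 12); write r = 12j + 0. Since 3 ∣ 12, reducing mod 3 gives r ≡ 0 (mod 3); since 4 ∣ 12, reducing mod 4 gives r ≡ 0 (mod 4).

[⇐] Conversely, if r ≡ 0 (mod 3) and r ≡ 0 (mod 4), then by the Chinese remainder theorem r ≡ 0 (mod 12). This is exactly r ≡ 0 (mod 12).

Both directions hold.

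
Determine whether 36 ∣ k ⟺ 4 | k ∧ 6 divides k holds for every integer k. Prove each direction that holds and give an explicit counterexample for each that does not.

[⇒] If 36 ∣ k, write k = 36q. Since 36 = 9·4, k = 4·(9q), so 4 ∣ k; and since 36 = 6·6, k = 6·(6q), so 6 ∣ k.

[⇐] This fails: take k = 12. Both 4 ∣ 12 and 6 ∣ 12, yet 12 is not a multiple of 36 (since 12 = 0·36 + 12), so 36 ∤ 12.

(⇒) holds; (⇐) fails.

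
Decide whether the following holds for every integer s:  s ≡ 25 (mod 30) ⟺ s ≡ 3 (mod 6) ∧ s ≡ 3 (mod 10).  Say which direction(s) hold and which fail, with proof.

Neither direction holds.

(⇒) This fails: s = 25 gives 25 ≡ 25 (mod 30) but 25 ≡ 1 (mod 6), so the conjunction on the right does not hold.

(⇐) This fails: s = 3 satisfies both congruences on the right (3 ≡ 3 mod 6 and 3 ≡ 3 mod 10) yet 3 ≡ 3 (mod 30), not 25.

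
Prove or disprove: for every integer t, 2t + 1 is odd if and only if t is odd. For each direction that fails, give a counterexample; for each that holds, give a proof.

Forward direction. This fails: take t = 0. Then 2t + 1 = 1, which is odd, yet t = 0 is even, not odd.

Converse. Suppose t is odd. Since 2 is even, 2t is even for every t, so 2t + 1 has the same parity as 1, which is odd. Hence 2t + 1 is odd.

The forward direction fails; the converse holds.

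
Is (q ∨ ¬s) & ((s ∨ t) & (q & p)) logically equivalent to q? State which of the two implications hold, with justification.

(⇒) Assume the antecedent. If s is true, the antecedent forces (s = T, p = T, t = F, q = T) or (s = T, p = T, t = T, q = T), and q holds there. If s is false, the antecedent forces (s = F, p = T, t = T, q = T), and q holds there. Either way q holds.

(⇐) This fails. Under s = F, p = F, t = F, q = T, the left side is false but the right side is true.

Only the forward implication holds.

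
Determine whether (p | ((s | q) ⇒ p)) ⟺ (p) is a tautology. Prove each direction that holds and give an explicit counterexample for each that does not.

Only the reverse direction holds.

(⟹) This fails. Under p = F, q = F, s = F, the left side is true but the right side is false.

(⟸) Assume the antecedent. If p is true, p | ((s | q) ⇒ p) reduces to true regardless of the other variables. If p is false, the antecedent cannot hold. Either way p | ((s | q) ⇒ p) holds.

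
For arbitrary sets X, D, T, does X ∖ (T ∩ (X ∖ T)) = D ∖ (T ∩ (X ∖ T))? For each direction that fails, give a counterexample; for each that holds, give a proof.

(⊆) This inclusion fails. Take X = {1}, D = ∅, T = ∅; then 1 ∈ X ∖ (T ∩ (X ∖ T)) but 1 ∉ D ∖ (T ∩ (X ∖ T)).

(⊇) This inclusion fails. Take X = ∅, D = {1}, T = ∅; then 1 ∈ D ∖ (T ∩ (X ∖ T)) but 1 ∉ X ∖ (T ∩ (X ∖ T)).

(⊆) fails and (⊇) fails.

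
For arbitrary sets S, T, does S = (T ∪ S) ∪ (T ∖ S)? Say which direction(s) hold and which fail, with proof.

(⊇) This inclusion fails. Take S = ∅, T = {1}; then 1 ∈ (T ∪ S) ∪ (T ∖ S) but 1 ∉ S.

(⊆) Let x ∈ S. Then either x ∈ S and x ∉ T; or x ∈ S ∩ T. In each case x ∈ (T ∪ S) ∪ (T ∖ S), so S ⊆ (T ∪ S) ∪ (T ∖ S).

The sets are not equal: only the forward inclusion holds.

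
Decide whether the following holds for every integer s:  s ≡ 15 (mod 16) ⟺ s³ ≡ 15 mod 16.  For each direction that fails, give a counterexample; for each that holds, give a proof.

Converse. Suppose s³ ≡ 15 (mod 16). The only residue r in {0, …, 15} with r³ ≡ 15 (mod 16) is r = 15, so s ≡ 15 (mod 16).

Forward direction. Suppose s ≡ 15 (mod 16). Write s = 16j + 15. Then (16j + 15)³ = 4096j³ + 11520j² + 10800j + 3375 = 16(256j³ + 720j² + 675j + 210) + 15, so s³ ≡ 15 (mod 16).

Both implications hold.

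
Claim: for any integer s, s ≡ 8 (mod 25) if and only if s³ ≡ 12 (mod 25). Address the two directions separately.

Both implications hold.

(→) Suppose s ≡ 8 (mod 25). Write s = 25j + 8. Then (25j + 8)³ = 15625j³ + 15000j² + 4800j + 512 = 25(625j³ + 600j² + 192j + 20) + 12, so s³ ≡ 12 (mod 25).

(←) Conversely, suppose s³ ≡ 12 (mod 25). The only residue r in {0, …, 24} with r³ ≡ 12 (mod 25) is r = 8, so s ≡ 8 (mod 25).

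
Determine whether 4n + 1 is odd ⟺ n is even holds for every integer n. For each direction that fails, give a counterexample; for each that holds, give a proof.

Not equivalent: only (⇐) holds.

(→) This fails: take n = 1. Then 4n + 1 = 5, which is odd, yet n = 1 is odd, not even.

(←) Suppose n is even. Since 4 is even, 4n is even for every n, so 4n + 1 has the same parity as 1, which is odd. Hence 4n + 1 is odd.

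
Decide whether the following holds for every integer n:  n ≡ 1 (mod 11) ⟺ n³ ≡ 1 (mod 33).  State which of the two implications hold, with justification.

The forward direction fails; the converse holds.

(←) The residues r modulo 33 with r³ ≡ 1 (mod 33) are exactly {1}, and each is ≡ 1 (mod 11).

(→) This fails: take n = 12. Then 12 ≡ 1 (mod 11), but 12³ = 1728 ≡ 12 (mod 33), not 1.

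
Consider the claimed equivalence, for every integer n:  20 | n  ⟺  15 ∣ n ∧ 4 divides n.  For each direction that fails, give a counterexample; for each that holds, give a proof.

(⇒) This fails: take n = 20. Certainly 20 ∣ 20, but 15 ∤ 20.

(⇐) Suppose 15 ∣ n and 4 ∣ n. Any common multiple of 15 and 4 is a multiple of their lcm; here gcd(15, 4) = 1, so lcm(15, 4) = 15·4 = 60, so 60 ∣ n. Since 20 ∣ 60, it follows that 20 ∣ n.

Not equivalent: only (⇐) holds.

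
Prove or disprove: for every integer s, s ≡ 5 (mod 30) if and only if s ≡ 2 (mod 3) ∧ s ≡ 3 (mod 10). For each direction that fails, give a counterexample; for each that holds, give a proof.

(⟹) This fails: s = 5 gives 5 ≡ 5 (mod 30) but 5 ≡ 5 (mod 10), so the conjunction on the right does not hold.

(⟸) This fails: s = 23 satisfies both congruences on the right (23 ≡ 2 mod 3 and 23 ≡ 3 mod 10) yet 23 ≡ 23 (mod 30), not 5.

Neither implication holds.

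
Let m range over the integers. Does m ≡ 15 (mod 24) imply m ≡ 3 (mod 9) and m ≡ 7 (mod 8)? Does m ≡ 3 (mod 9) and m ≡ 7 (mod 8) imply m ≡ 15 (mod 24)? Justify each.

Not equivalent: only (⇐) holds.

[⇒] This fails: m = 63 gives 63 ≡ 15 (mod 24) but 63 ≡ 0 (mod 9), so the conjunction on the right does not hold.

[⇐] Conversely, if m ≡ 3 (mod 9) and m ≡ 7 (mod 8), then by the Chinese remainder theorem m ≡ 39 (mod 72). Since 39 ≡ 15 (mod 24) and 24 ∣ 72, we get m ≡ 15 (mod 24).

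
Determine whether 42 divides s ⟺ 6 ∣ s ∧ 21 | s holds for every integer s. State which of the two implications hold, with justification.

Equivalent; both directions hold.

[⇒] If 42 ∣ s, write s = 42q. Since 42 = 7·6, s = 6·(7q), so 6 ∣ s; and since 42 = 2·21, s = 21·(2q), so 21 ∣ s.

[⇐] Suppose 6 ∣ s and 21 ∣ s. Any common multiple of 6 and 21 is a multiple of their lcm; here lcm(6, 21) = 6·21/gcd(6, 21) = 126/3 = 42, so 42 ∣ s.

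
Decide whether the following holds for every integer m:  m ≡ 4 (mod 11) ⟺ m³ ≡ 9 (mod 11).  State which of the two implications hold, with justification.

Converse. Suppose m³ ≡ 9 (mod 11). The only residue r in {0, …, 10} with r³ ≡ 9 (mod 11) is r = 4, so m ≡ 4 (mod 11).

Forward direction. Suppose m ≡ 4 (mod 11). Write m = 11j + 4. Then (11j + 4)³ = 1331j³ + 1452j² + 528j + 64 = 11(121j³ + 132j² + 48j + 5) + 9, so m³ ≡ 9 (mod 11).

The biconditional holds.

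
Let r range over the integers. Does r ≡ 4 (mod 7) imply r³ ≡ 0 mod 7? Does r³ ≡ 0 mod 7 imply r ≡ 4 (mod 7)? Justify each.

(⟹) This fails: take r = 4. Then 4 ≡ 4 (mod 7), but 4³ = 64 ≡ 1 (mod 7), not 0.

(⟸) This fails: take r = 0. Then 0³ = 0 ≡ 0 (mod 7), yet 0 ≡ 0 (mod 7), not 4.

Neither direction holds.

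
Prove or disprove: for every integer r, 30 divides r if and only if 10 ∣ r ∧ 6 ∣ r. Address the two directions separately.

[⇒] If 30 ∣ r, write r = 30q. Since 30 = 3·10, r = 10·(3q), so 10 ∣ r; and since 30 = 5·6, r = 6·(5q), so 6 ∣ r.

[⇐] Suppose 10 ∣ r and 6 ∣ r. Any common multiple of 10 and 6 is a multiple of their lcm; here lcm(10, 6) = 10·6/gcd(10, 6) = 60/2 = 30, so 30 ∣ r.

The biconditional holds.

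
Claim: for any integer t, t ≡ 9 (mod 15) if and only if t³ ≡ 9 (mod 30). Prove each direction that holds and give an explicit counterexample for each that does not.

(⟹) This fails: take t = 24. Then 24 ≡ 9 (mod 15), but 24³ = 13824 ≡ 24 (mod 30), not 9.

(⟸) Conversely, the residues r modulo 30 with r³ ≡ 9 (mod 30) are exactly {9}, and each is ≡ 9 (mod 15).

Only the converse holds.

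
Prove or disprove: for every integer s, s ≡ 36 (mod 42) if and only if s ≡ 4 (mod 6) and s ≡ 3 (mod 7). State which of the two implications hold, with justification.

(⇒) This fails: s = 36 gives 36 ≡ 36 (mod 42) but 36 ≡ 0 (mod 6), so the conjunction on the right does not hold.

(⇐) This fails: s = 10 satisfies both congruences on the right (10 ≡ 4 mod 6 and 10 ≡ 3 mod 7) yet 10 ≡ 10 (mod 42), not 36.

(⇒) fails and (⇐) fails.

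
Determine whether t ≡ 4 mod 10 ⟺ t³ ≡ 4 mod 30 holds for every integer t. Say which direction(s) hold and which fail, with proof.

(←) The residues r modulo 30 with r³ ≡ 4 (mod 30) are exactly {4}, and each is ≡ 4 (mod 10).

(→) This fails: take t = 14. Then 14 ≡ 4 (mod 10), but 14³ = 2744 ≡ 14 (mod 30), not 4.

Only the converse holds.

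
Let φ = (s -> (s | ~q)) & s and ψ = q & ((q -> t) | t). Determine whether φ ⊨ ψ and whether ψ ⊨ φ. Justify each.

(⟹) This fails. Under t = F, q = F, s = T, the left side is true but the right side is false.

(⟸) This fails. Under t = T, q = T, s = F, the left side is false but the right side is true.

Both directions fail.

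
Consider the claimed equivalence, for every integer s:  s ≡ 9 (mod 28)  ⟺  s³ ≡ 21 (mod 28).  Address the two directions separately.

[⇒] This fails: take s = 9. Then 9 ≡ 9 (mod 28), but 9³ = 729 ≡ 1 (mod 28), not 21.

[⇐] This fails: take s = 21. Then 21³ = 9261 ≡ 21 (mod 28), yet 21 ≡ 21 (mod 28), not 9.

Both directions fail.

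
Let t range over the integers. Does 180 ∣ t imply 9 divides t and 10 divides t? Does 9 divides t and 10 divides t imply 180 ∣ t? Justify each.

Only the forward direction holds.

[⇒] If 180 ∣ t, write t = 180q. Since 180 = 20·9, t = 9·(20q), so 9 ∣ t; and since 180 = 18·10, t = 10·(18q), so 10 ∣ t.

[⇐] This fails: take t = 90. Both 9 ∣ 90 and 10 ∣ 90, yet 90 is not a multiple of 180 (since 90 = 0·180 + 90), so 180 ∤ 90.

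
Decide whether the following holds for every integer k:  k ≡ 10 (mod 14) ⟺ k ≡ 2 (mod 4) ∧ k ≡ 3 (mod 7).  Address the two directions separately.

Not equivalent: only (⇐) holds.

(→) This fails: k = 24 gives 24 ≡ 10 (mod 14) but 24 ≡ 0 (mod 4), so the conjunction on the right does not hold.

(←) Conversely, if k ≡ 2 (mod 4) and k ≡ 3 (mod 7), then by the Chinese remainder theorem k ≡ 10 (mod 28). Since 10 ≡ 10 (mod 14) and 14 ∣ 28, we get k ≡ 10 (mod 14).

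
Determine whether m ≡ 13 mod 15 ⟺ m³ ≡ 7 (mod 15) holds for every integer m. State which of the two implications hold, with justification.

(←) Suppose m³ ≡ 7 (mod 15). The only residue r in {0, …, 14} with r³ ≡ 7 (mod 15) is r = 13, so m ≡ 13 (mod 15).

(→) Suppose m ≡ 13 mod 15. Write m = 15j + 13. Then (15j + 13)³ = 3375j³ + 8775j² + 7605j + 2197 = 15(225j³ + 585j² + 507j + 146) + 7, so m³ ≡ 7 (mod 15).

The biconditional holds.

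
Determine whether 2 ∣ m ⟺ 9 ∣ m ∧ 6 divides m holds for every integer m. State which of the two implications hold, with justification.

Only the reverse direction holds.

(→) This fails: take m = 2. Certainly 2 ∣ 2, but 9 ∤ 2.

(←) Suppose 9 ∣ m and 6 ∣ m. Any common multiple of 9 and 6 is a multiple of their lcm; here lcm(9, 6) = 9·6/gcd(9, 6) = 54/3 = 18, so 18 ∣ m. Since 2 ∣ 18, it follows that 2 ∣ m.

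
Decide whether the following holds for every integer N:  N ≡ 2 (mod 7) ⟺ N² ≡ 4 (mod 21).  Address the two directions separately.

(⇒) fails and (⇐) fails.

[⇒] This fails: take N = 9. Then 9 ≡ 2 (mod 7), but 9² = 81 ≡ 18 (mod 21), not 4.

[⇐] This fails: take N = 5. Then 5² = 25 ≡ 4 (mod 21), yet 5 ≡ 5 (mod 7), not 2.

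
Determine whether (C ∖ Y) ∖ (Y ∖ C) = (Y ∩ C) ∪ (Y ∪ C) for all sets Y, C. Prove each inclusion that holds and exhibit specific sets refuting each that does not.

Only the forward inclusion holds.

(⟹) Let x ∈ (C ∖ Y) ∖ (Y ∖ C). Then x ∈ C and x ∉ Y, from which x ∈ (Y ∩ C) ∪ (Y ∪ C).

(⟸) This inclusion fails. Take Y = {1}, C = ∅; then 1 ∈ (Y ∩ C) ∪ (Y ∪ C) but 1 ∉ (C ∖ Y) ∖ (Y ∖ C).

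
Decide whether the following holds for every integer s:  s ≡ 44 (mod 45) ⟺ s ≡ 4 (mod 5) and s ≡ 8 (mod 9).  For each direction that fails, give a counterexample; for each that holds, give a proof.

The biconditional holds.

Forward direction. Suppose s ≡ 44 (mod 45); write s = 45j + 44. Since 5 ∣ 45, reducing mod 5 gives s ≡ 44 ≡ 4 (mod 5); since 9 ∣ 45, reducing mod 9 gives s ≡ 44 ≡ 8 (mod 9).

Converse. If s ≡ 4 (mod 5) and s ≡ 8 (mod 9), then by the Chinese remainder theorem s ≡ 44 (mod 45). This is exactly s ≡ 44 (mod 45).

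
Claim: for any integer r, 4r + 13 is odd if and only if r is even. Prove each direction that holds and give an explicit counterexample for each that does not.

Only the reverse direction holds.

Forward direction. This fails: take r = 7. Then 4r + 13 = 41, which is odd, yet r = 7 is odd, not even.

Converse. Suppose r is even. Since 4 is even, 4r is even for every r, so 4r + 13 has the same parity as 13, which is odd. Hence 4r + 13 is odd.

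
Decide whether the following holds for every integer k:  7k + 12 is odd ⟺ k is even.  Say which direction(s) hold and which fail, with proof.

(⟹) This fails: k = 1 gives 7k + 12 = 19, which is odd, but 1 is odd, not even.

(⟸) This also fails: k = 6 is even, but 7k + 12 = 54 is even, not odd.

Neither implication holds.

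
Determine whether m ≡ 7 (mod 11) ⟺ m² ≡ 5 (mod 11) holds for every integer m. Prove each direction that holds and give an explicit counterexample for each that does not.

Only the forward implication holds.

(→) Suppose m ≡ 7 (mod 11). Write m = 11j + 7. Then (11j + 7)² = 121j² + 154j + 49 = 11(11j² + 14j + 4) + 5, so m² ≡ 5 (mod 11).

(←) This fails: take m = 4. Then 4² = 16 ≡ 5 (mod 11), yet 4 ≡ 4 (mod 11), not 7.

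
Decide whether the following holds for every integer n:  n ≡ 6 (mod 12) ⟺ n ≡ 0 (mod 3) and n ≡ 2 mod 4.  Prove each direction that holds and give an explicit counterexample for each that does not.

Both directions hold; the statement is true.

(⇒) Suppose n ≡ 6 (mod 12); write n = 12j + 6. Since 3 ∣ 12, reducing mod 3 gives n ≡ 6 ≡ 0 (mod 3); since 4 ∣ 12, reducing mod 4 gives n ≡ 6 ≡ 2 (mod 4).

(⇐) Conversely, if n ≡ 0 (mod 3) and n ≡ 2 (mod 4), then by the Chinese remainder theorem n ≡ 6 (mod 12). This is exactly n ≡ 6 (mod 12).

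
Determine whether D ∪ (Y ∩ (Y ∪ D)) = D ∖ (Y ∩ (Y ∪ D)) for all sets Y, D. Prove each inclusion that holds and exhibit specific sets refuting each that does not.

(⊆) fails; (⊇) holds.

(⟹) This inclusion fails. Take Y = {1}, D = ∅; then 1 ∈ D ∪ (Y ∩ (Y ∪ D)) but 1 ∉ D ∖ (Y ∩ (Y ∪ D)).

(⟸) Let x ∈ D ∖ (Y ∩ (Y ∪ D)). Then x ∈ D and x ∉ Y, from which x ∈ D ∪ (Y ∩ (Y ∪ D)).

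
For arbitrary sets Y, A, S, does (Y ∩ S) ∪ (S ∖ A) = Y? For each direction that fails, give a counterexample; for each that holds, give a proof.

(⟹) This inclusion fails. Take Y = ∅, A = ∅, S = {1}; then 1 ∈ (Y ∩ S) ∪ (S ∖ A) but 1 ∉ Y.

(⟸) This inclusion fails. Take Y = {1}, A = ∅, S = ∅; then 1 ∈ Y but 1 ∉ (Y ∩ S) ∪ (S ∖ A).

(⊆) fails and (⊇) fails.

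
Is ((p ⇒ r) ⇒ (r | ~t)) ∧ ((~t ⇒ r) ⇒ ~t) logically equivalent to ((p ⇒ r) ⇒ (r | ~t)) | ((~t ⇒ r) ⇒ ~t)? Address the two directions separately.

(⇒) holds; (⇐) fails.

[⇐] This fails. Under r = T, t = T, p = F, the left side is false but the right side is true.

[⇒] Assume the antecedent. If r is true, the consequent reduces to true regardless of the other variables. If r is false, the antecedent forces (r = F, t = F, p = F) or (r = F, t = F, p = T), and the consequent holds there. Either way the consequent holds.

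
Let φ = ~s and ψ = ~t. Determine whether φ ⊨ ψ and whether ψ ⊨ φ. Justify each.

(⇒) fails and (⇐) fails.

Forward direction. This fails. Under s = F, t = T, the left side is true but the right side is false.

Converse. This fails. Under s = T, t = F, the left side is false but the right side is true.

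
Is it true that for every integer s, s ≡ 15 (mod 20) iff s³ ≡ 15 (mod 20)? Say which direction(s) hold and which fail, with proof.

Equivalent; both directions hold.

(⟹) Suppose s ≡ 15 (mod 20). Write s = 20j + 15. Then (20j + 15)³ = 8000j³ + 18000j² + 13500j + 3375 = 20(400j³ + 900j² + 675j + 168) + 15, so s³ ≡ 15 (mod 20).

(⟸) Conversely, suppose s³ ≡ 15 (mod 20). The only residue r in {0, …, 19} with r³ ≡ 15 (mod 20) is r = 15, so s ≡ 15 (mod 20).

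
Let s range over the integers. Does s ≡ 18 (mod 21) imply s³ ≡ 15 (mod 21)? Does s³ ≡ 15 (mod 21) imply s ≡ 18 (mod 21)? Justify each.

Only the forward direction holds.

[⇐] This fails: take s = 9. Then 9³ = 729 ≡ 15 (mod 21), yet 9 ≡ 9 (mod 21), not 18.

[⇒] Suppose s ≡ 18 (mod 21). Write s = 21j + 18. Then (21j + 18)³ = 9261j³ + 23814j² + 20412j + 5832 = 21(441j³ + 1134j² + 972j + 277) + 15, so s³ ≡ 15 (mod 21).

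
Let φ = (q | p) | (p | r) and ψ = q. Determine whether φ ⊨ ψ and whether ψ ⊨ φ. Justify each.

(⟸) Assume the antecedent. If r is true, (q | p) | (p | r) reduces to true regardless of the other variables. If r is false, the antecedent forces (r = F, p = F, q = T) or (r = F, p = T, q = T), and (q | p) | (p | r) holds there. Either way (q | p) | (p | r) holds.

(⟹) This fails. Under r = T, p = F, q = F, the left side is true but the right side is false.

The forward direction fails; the converse holds.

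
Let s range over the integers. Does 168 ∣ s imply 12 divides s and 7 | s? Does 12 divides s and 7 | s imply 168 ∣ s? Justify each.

The forward direction holds; the converse fails.

[⇒] If 168 ∣ s, write s = 168q. Since 168 = 14·12, s = 12·(14q), so 12 ∣ s; and since 168 = 24·7, s = 7·(24q), so 7 ∣ s.

[⇐] This fails: take s = 84. Both 12 ∣ 84 and 7 ∣ 84, yet 84 is not a multiple of 168 (since 84 = 0·168 + 84), so 168 ∤ 84.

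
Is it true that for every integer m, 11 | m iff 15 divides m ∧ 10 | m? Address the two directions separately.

(⇒) fails and (⇐) fails.

(⇒) This fails: take m = 11. Certainly 11 ∣ 11, but 15 ∤ 11.

(⇐) This fails: take m = 30. Both 15 ∣ 30 and 10 ∣ 30, yet 30 is not a multiple of 11 (since 30 = 2·11 + 8), so 11 ∤ 30.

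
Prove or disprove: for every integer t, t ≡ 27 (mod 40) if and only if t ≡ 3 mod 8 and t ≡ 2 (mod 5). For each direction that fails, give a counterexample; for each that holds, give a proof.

Equivalent; both directions hold.

(⇒) Suppose t ≡ 27 (mod 40); write t = 40j + 27. Since 8 ∣ 40, reducing mod 8 gives t ≡ 27 ≡ 3 (mod 8); since 5 ∣ 40, reducing mod 5 gives t ≡ 27 ≡ 2 (mod 5).

(⇐) Conversely, if t ≡ 3 (mod 8) and t ≡ 2 (mod 5), then by the Chinese remainder theorem t ≡ 27 (mod 40). This is exactly t ≡ 27 (mod 40).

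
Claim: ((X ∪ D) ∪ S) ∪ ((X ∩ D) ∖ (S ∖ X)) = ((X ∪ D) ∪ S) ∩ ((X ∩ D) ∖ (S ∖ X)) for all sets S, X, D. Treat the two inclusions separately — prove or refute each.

(⊆) fails; (⊇) holds.

(⟹) This inclusion fails. Take S = {1}, X = ∅, D = ∅; then 1 ∈ ((X ∪ D) ∪ S) ∪ ((X ∩ D) ∖ (S ∖ X)) but 1 ∉ ((X ∪ D) ∪ S) ∩ ((X ∩ D) ∖ (S ∖ X)).

(⟸) Let x ∈ ((X ∪ D) ∪ S) ∩ ((X ∩ D) ∖ (S ∖ X)). Then either x ∈ X ∩ D and x ∉ S; or x ∈ S ∩ X ∩ D. In each case x ∈ ((X ∪ D) ∪ S) ∪ ((X ∩ D) ∖ (S ∖ X)), so ((X ∪ D) ∪ S) ∩ ((X ∩ D) ∖ (S ∖ X)) ⊆ ((X ∪ D) ∪ S) ∪ ((X ∩ D) ∖ (S ∖ X)).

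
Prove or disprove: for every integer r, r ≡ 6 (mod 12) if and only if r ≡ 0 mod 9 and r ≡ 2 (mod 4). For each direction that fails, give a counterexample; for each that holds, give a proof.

(→) This fails: r = 6 gives 6 ≡ 6 (mod 12) but 6 ≡ 6 (mod 9), so the conjunction on the right does not hold.

(←) Conversely, if r ≡ 0 (mod 9) and r ≡ 2 (mod 4), then by the Chinese remainder theorem r ≡ 18 (mod 36). Since 18 ≡ 6 (mod 12) and 12 ∣ 36, we get r ≡ 6 (mod 12).

Only the reverse direction holds.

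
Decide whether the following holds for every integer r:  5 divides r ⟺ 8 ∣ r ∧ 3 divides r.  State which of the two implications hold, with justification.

(→) This fails: take r = 5. Certainly 5 ∣ 5, but 8 ∤ 5.

(←) This fails: take r = 24. Both 8 ∣ 24 and 3 ∣ 24, yet 24 is not a multiple of 5 (since 24 = 4·5 + 4), so 5 ∤ 24.

Neither direction holds.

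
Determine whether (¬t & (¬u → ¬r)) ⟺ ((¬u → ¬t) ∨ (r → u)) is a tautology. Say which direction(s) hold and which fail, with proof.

The forward direction holds; the converse fails.

[⇐] This fails. Under u = F, t = T, r = F, the left side is false but the right side is true.

[⇒] Assume the antecedent. If u is true, (¬u → ¬t) ∨ (r → u) reduces to true regardless of the other variables. If u is false, the antecedent forces (u = F, t = F, r = F), and (¬u → ¬t) ∨ (r → u) holds there. Either way (¬u → ¬t) ∨ (r → u) holds.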